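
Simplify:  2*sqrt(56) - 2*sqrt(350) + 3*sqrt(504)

2*sqrt(56) = 4*sqrt(14); 2*sqrt(350) = 10*sqrt(14); 3*sqrt(504) = 18*sqrt(14)
Combine: (4 - 10 + 18)·sqrt(14) = 12*sqrt(14)

12*sqrt(14)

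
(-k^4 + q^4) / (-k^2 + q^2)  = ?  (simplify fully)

k^2 + q^2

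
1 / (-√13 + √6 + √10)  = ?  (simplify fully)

(-3*√13 + 9*√10 + 17*√6 + 4*√195)/231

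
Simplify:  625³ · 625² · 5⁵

5^25

625³ = 5^12; 625² = 5^8; 5⁵ = 5^5
Combine exponents: 5^25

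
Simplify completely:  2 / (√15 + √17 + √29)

Group as (√15 + √17) + √29; multiply by (√15 + √17) - √29, then rationalise the remaining surd.

(-4*√7395 + 6*√29 + 54*√17 + 62*√15)/1011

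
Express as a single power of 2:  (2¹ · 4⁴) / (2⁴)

2¹ = 2^1; 4⁴ = 2^8; 2⁴ = 2^4
Combine exponents: 2^5

2^5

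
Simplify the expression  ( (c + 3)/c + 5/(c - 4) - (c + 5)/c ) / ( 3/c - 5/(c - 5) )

Numerator: (c + 3)/c + 5/(c - 4) - (c + 5)/c = (3*c + 8)/(c² - 4*c)
Denominator: 3/c - 5/(c - 5) = (-2*c - 15)/(c² - 5*c)
Divide: ((3*c + 8)/(c² - 4*c)) · ((c² - 5*c)/(-2*c - 15)) = (-3*c² + 7*c + 40)/(2*c² + 7*c - 60)

(-3*c² + 7*c + 40)/(2*c² + 7*c - 60)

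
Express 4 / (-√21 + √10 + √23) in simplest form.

(-6*√21 + 4*√23 + 17*√10 + √4830)/97

Group as (√10 + √23) - √21; multiply by (√10 + √23) + √21, then rationalise the remaining surd.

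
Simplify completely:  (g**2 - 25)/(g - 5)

g + 5

Factor: g**2 - 25 = (g + 5)*(g - 5)
Cancel the common factor (g - 5).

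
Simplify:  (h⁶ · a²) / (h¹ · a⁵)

h⁵/a³

Quotient: h⁵ · (a^-3)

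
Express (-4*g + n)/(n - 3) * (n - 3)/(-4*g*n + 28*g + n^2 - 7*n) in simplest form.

1/(n - 7)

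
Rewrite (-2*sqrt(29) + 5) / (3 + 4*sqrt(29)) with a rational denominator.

Multiply numerator and denominator by -4*sqrt(29) + 3.
Denominator becomes -455; numerator becomes -26*sqrt(29) + 247.

(-19 + 2*sqrt(29))/35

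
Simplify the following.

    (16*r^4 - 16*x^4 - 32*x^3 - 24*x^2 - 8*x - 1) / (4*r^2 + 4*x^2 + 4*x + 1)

Difference of fourth powers: factor out (4*r^2 + (2*x + 1)^2).

4*r^2 - 4*x^2 - 4*x - 1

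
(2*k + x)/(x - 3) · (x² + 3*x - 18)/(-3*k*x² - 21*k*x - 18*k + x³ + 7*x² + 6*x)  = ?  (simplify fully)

(2*k + x)/(-3*k*x - 3*k + x² + x)

Factor: x² + 3*x - 18 = (x + 6)·(x - 3);  -3*k*x² - 21*k*x - 18*k + x³ + 7*x² + 6*x = (x + 1)·(-3*k + x)·(x + 6)
Cancel the common factors (x + 6), (x - 3).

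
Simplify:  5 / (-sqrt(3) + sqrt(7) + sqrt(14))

Group as (sqrt(7) + sqrt(14)) - sqrt(3); multiply by (sqrt(7) + sqrt(14)) + sqrt(3), then rationalise the remaining surd.

(-45*sqrt(3) - 10*sqrt(14) + 25*sqrt(7) + 35*sqrt(6))/34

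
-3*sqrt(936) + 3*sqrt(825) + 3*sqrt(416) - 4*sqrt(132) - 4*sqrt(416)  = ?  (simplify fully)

3*sqrt(936) = 18*sqrt(26); 3*sqrt(825) = 15*sqrt(33); 3*sqrt(416) = 12*sqrt(26); 4*sqrt(132) = 8*sqrt(33); 4*sqrt(416) = 16*sqrt(26)

-22*sqrt(26) + 7*sqrt(33)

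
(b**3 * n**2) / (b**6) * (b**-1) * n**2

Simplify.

n**4/b**4

Quotient: (b**-3) * n**2
Multiply by (b**-1) * n**2: add exponents.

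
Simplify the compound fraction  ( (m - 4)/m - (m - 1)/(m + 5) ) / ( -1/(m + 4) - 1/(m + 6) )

Numerator: (m - 4)/m - (m - 1)/(m + 5) = (2*m - 20)/(m² + 5*m)
Denominator: -1/(m + 4) - 1/(m + 6) = (-2*m - 10)/(m² + 10*m + 24)
Divide: ((2*m - 20)/(m² + 5*m)) · ((m² + 10*m + 24)/(-2*m - 10)) = (-m³ + 76*m + 240)/(m³ + 10*m² + 25*m)

(-m³ + 76*m + 240)/(m³ + 10*m² + 25*m)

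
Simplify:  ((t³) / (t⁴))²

t^(-2)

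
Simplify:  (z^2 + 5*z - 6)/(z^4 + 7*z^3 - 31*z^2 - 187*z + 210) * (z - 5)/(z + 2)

1/(z^2 + 9*z + 14)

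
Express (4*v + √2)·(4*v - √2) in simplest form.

16*v² - 2

Product of conjugates: (P+Q)(P-Q) = P^2 - Q^2.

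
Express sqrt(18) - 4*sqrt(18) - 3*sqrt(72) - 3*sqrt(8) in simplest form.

-33*sqrt(2)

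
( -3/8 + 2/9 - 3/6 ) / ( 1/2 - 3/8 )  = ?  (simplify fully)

-47/9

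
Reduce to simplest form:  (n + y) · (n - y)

n² - y²

Telescope via difference of squares: (n+y)(n-y) = n² - y².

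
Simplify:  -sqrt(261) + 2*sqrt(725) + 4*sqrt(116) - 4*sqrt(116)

7*sqrt(29)

sqrt(261) = 3*sqrt(29); 2*sqrt(725) = 10*sqrt(29); 4*sqrt(116) = 8*sqrt(29); 4*sqrt(116) = 8*sqrt(29)
Combine: (-3 + 10 + 8 - 8)·sqrt(29) = 7*sqrt(29)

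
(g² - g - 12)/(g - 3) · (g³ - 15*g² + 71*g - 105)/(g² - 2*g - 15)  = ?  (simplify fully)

Factor: g² - g - 12 = (g - 4)·(g + 3);  g³ - 15*g² + 71*g - 105 = (g - 5)·(g - 7)·(g - 3);  g² - 2*g - 15 = (g + 3)·(g - 5)
Cancel the common factors (g - 3), (g + 3), (g - 5).

g² - 11*g + 28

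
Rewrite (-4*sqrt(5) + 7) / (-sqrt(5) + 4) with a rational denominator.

(-9*sqrt(5) + 8)/11

Multiply numerator and denominator by sqrt(5) + 4.
Denominator becomes 11; numerator becomes -9*sqrt(5) + 8.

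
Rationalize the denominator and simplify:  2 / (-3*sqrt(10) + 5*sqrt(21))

Multiply numerator and denominator by 3*sqrt(10) + 5*sqrt(21).
Denominator becomes 435; numerator becomes 6*sqrt(10) + 10*sqrt(21).

(6*sqrt(10) + 10*sqrt(21))/435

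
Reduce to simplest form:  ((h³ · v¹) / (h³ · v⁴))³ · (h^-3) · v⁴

Inside the bracket: (v^-3)
Raise to the power 3: (v^-9)
Multiply by (h^-3) · v⁴: add exponents.

1/(h³*v⁵)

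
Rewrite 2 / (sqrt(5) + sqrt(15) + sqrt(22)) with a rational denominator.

Group as (sqrt(15) + sqrt(22)) + sqrt(5); multiply by (sqrt(15) + sqrt(22)) - sqrt(5), then rationalise the remaining surd.

(-5*sqrt(66) - sqrt(22) + 6*sqrt(15) + 16*sqrt(5))/74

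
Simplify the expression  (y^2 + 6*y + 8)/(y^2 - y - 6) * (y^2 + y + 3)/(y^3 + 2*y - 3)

Factor: y^2 + 6*y + 8 = (y + 2)*(y + 4);  y^2 - y - 6 = (y - 3)*(y + 2);  y^3 + 2*y - 3 = (y^2 + y + 3)*(y - 1)
Cancel the common factors (y^2 + y + 3), (y + 2).

(y + 4)/(y^2 - 4*y + 3)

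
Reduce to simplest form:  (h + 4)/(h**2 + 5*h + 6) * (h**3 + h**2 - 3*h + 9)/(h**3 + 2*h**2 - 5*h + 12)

1/(h + 2)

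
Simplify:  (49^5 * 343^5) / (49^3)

49^5 = 7^10; 343^5 = 7^15; 49^3 = 7^6
Combine exponents: 7^19

7^19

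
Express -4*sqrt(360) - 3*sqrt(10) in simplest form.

4*sqrt(360) = 24*sqrt(10); 3*sqrt(10) = 3*sqrt(10)
Combine: (-24 - 3)·sqrt(10) = -27*sqrt(10)

-27*sqrt(10)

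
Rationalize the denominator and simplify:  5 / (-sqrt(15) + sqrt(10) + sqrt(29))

(-60*sqrt(15) - 10*sqrt(29) + 85*sqrt(10) + 25*sqrt(174))/292

Group as (sqrt(10) + sqrt(29)) - sqrt(15); multiply by (sqrt(10) + sqrt(29)) + sqrt(15), then rationalise the remaining surd.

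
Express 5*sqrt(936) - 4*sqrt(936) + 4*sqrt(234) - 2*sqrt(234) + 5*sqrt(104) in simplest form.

22*sqrt(26)

5*sqrt(936) = 30*sqrt(26); 4*sqrt(936) = 24*sqrt(26); 4*sqrt(234) = 12*sqrt(26); 2*sqrt(234) = 6*sqrt(26); 5*sqrt(104) = 10*sqrt(26)
Combine: (30 - 24 + 12 - 6 + 10)·sqrt(26) = 22*sqrt(26)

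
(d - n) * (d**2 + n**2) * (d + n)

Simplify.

d**4 - n**4

(d+n)(d-n) = d**2 - n**2; continue pairing.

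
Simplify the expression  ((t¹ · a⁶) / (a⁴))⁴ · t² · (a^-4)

a⁴*t⁶

Inside the bracket: t¹ · a²
Raise to the power 4: t⁴ · a⁸
Multiply by t² · (a^-4): add exponents.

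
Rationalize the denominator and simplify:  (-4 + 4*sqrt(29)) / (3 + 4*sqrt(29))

(-4*sqrt(29) + 68)/65

Multiply numerator and denominator by -4*sqrt(29) + 3.
Denominator becomes -455; numerator becomes -476 + 28*sqrt(29).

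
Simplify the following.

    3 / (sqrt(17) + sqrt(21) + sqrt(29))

(-2*sqrt(10353) + 9*sqrt(29) + 25*sqrt(21) + 33*sqrt(17))/449

Group as (sqrt(17) + sqrt(29)) + sqrt(21); multiply by (sqrt(17) + sqrt(29)) - sqrt(21), then rationalise the remaining surd.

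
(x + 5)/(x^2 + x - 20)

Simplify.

1/(x - 4)

Factor: x^2 + x - 20 = (x + 5)*(x - 4)
Cancel the common factor (x + 5).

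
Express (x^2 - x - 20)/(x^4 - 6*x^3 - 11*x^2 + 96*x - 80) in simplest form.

1/(x^2 - 5*x + 4)

Factor: x^2 - x - 20 = (x + 4)*(x - 5);  x^4 - 6*x^3 - 11*x^2 + 96*x - 80 = (x - 5)*(x + 4)*(x - 1)*(x - 4)
Cancel the common factors (x + 4), (x - 5).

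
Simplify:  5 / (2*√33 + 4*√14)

(-5*√33 + 10*√14)/46

Multiply numerator and denominator by -4*√14 + 2*√33.
Denominator becomes -92; numerator becomes -20*√14 + 10*√33.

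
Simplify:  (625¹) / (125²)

625¹ = 5^4; 125² = 5^6
Combine exponents: 5^(-2)

5^(-2)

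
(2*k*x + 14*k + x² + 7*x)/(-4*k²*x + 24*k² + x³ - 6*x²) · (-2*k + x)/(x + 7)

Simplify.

Factor: 2*k*x + 14*k + x² + 7*x = (2*k + x)·(x + 7);  -4*k²*x + 24*k² + x³ - 6*x² = (x - 6)·(-2*k + x)·(2*k + x)
Cancel the common factors (x + 7), (-2*k + x), (2*k + x).

1/(x - 6)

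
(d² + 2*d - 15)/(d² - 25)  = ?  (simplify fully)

(d - 3)/(d - 5)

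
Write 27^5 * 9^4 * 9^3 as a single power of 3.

3^29

27^5 = 3^15; 9^4 = 3^8; 9^3 = 3^6
Combine exponents: 3^29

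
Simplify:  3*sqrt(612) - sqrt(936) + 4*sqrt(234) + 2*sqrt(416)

3*sqrt(612) = 18*sqrt(17); sqrt(936) = 6*sqrt(26); 4*sqrt(234) = 12*sqrt(26); 2*sqrt(416) = 8*sqrt(26)

14*sqrt(26) + 18*sqrt(17)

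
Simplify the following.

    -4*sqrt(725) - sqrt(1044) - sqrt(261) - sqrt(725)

4*sqrt(725) = 20*sqrt(29); sqrt(1044) = 6*sqrt(29); sqrt(261) = 3*sqrt(29); sqrt(725) = 5*sqrt(29)
Combine: (-20 - 6 - 3 - 5)·sqrt(29) = -34*sqrt(29)

-34*sqrt(29)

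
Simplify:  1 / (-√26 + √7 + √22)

(-3*√26 + 11*√22 + 41*√7 + 4*√1001)/607

Group as (√7 + √22) - √26; multiply by (√7 + √22) + √26, then rationalise the remaining surd.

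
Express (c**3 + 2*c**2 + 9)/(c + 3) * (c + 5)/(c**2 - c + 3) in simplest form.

c + 5

Factor: c**3 + 2*c**2 + 9 = (c**2 - c + 3)*(c + 3)
Cancel the common factors (c**2 - c + 3), (c + 3).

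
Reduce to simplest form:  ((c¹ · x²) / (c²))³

x⁶/c³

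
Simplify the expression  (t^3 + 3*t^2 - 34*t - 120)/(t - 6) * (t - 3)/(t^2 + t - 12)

Factor: t^3 + 3*t^2 - 34*t - 120 = (t - 6)*(t + 5)*(t + 4);  t^2 + t - 12 = (t - 3)*(t + 4)
Cancel the common factors (t - 6), (t - 3), (t + 4).

t + 5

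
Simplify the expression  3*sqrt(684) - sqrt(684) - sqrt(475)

3*sqrt(684) = 18*sqrt(19); sqrt(684) = 6*sqrt(19); sqrt(475) = 5*sqrt(19)
Combine: (18 - 6 - 5)·sqrt(19) = 7*sqrt(19)

7*sqrt(19)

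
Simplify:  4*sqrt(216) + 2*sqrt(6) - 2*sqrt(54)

4*sqrt(216) = 24*sqrt(6); 2*sqrt(6) = 2*sqrt(6); 2*sqrt(54) = 6*sqrt(6)
Combine: (24 + 2 - 6)·sqrt(6) = 20*sqrt(6)

20*sqrt(6)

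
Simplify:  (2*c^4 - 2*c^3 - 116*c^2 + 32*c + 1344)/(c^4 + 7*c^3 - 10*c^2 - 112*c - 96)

(2*c - 14)/(c + 1)

Factor: 2*c^4 - 2*c^3 - 116*c^2 + 32*c + 1344 = 2*(c - 4)*(c + 4)*(c - 7)*(c + 6);  c^4 + 7*c^3 - 10*c^2 - 112*c - 96 = (c + 4)*(c - 4)*(c + 1)*(c + 6)
Cancel the common factors (c + 4), (c - 4), (c + 6).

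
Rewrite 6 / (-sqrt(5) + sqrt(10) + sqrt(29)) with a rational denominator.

Group as (sqrt(10) + sqrt(29)) - sqrt(5); multiply by (sqrt(10) + sqrt(29)) + sqrt(5), then rationalise the remaining surd.

-51*sqrt(5) - 21*sqrt(29) + 36*sqrt(10) + 15*sqrt(58)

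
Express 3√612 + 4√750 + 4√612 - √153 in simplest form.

20*√30 + 39*√17

3√612 = 18*√17; 4√750 = 20*√30; 4√612 = 24*√17; √153 = 3*√17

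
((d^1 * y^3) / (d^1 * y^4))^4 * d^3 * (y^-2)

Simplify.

Inside the bracket: (y^-1)
Raise to the power 4: (y^-4)
Multiply by d^3 * (y^-2): add exponents.

d^3/y^6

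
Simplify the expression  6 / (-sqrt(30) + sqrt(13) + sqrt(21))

(-6*sqrt(30) + 33*sqrt(21) + 57*sqrt(13) + 9*sqrt(910))/269

Group as (sqrt(13) + sqrt(21)) - sqrt(30); multiply by (sqrt(13) + sqrt(21)) + sqrt(30), then rationalise the remaining surd.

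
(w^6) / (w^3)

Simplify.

Quotient: w^3

w^3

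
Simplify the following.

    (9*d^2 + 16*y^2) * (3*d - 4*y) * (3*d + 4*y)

Telescope via difference of squares: ((3*d)+(4*y))((3*d)-(4*y)) = 9*d^2 - 16*y^2, then repeat with the next factor.

81*d^4 - 256*y^4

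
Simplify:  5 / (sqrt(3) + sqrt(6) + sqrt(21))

Group as (sqrt(6) + sqrt(21)) + sqrt(3); multiply by (sqrt(6) + sqrt(21)) - sqrt(3), then rationalise the remaining surd.

(-15*sqrt(6) - 20*sqrt(3) + 5*sqrt(42) + 10*sqrt(21))/12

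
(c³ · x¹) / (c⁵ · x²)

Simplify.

Quotient: (c^-2) · (x^-1)

1/(c²*x)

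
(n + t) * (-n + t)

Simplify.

-n^2 + t^2

Telescope via difference of squares: (t+n)(t-n) = -n^2 + t^2.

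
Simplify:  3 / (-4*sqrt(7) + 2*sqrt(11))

(-6*sqrt(7) - 3*sqrt(11))/34

Multiply numerator and denominator by 2*sqrt(11) + 4*sqrt(7).
Denominator becomes -68; numerator becomes 6*sqrt(11) + 12*sqrt(7).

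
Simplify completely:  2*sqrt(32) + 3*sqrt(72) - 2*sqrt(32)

18*sqrt(2)

2*sqrt(32) = 8*sqrt(2); 3*sqrt(72) = 18*sqrt(2); 2*sqrt(32) = 8*sqrt(2)
Combine: (8 + 18 - 8)·sqrt(2) = 18*sqrt(2)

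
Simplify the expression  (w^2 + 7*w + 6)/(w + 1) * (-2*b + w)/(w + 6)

Factor: w^2 + 7*w + 6 = (w + 6)*(w + 1)
Cancel the common factors (w + 1), (w + 6).

-2*b + w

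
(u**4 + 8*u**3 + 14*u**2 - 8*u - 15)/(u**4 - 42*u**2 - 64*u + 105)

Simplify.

(u + 1)/(u - 7)

Factor: u**4 + 8*u**3 + 14*u**2 - 8*u - 15 = (u - 1)*(u + 3)*(u + 1)*(u + 5);  u**4 - 42*u**2 - 64*u + 105 = (u + 3)*(u - 1)*(u + 5)*(u - 7)
Cancel the common factors (u + 3), (u + 5), (u - 1).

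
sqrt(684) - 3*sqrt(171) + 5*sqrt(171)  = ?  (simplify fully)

sqrt(684) = 6*sqrt(19); 3*sqrt(171) = 9*sqrt(19); 5*sqrt(171) = 15*sqrt(19)
Combine: (6 - 9 + 15)·sqrt(19) = 12*sqrt(19)

12*sqrt(19)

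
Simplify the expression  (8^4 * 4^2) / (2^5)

2^11

8^4 = 2^12; 4^2 = 2^4; 2^5 = 2^5
Combine exponents: 2^11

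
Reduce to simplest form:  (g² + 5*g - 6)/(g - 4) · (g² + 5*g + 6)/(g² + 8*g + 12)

(g² + 2*g - 3)/(g - 4)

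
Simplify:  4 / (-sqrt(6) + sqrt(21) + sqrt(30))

Group as (sqrt(21) + sqrt(30)) - sqrt(6); multiply by (sqrt(21) + sqrt(30)) + sqrt(6), then rationalise the remaining surd.

(-60*sqrt(6) - 4*sqrt(30) + 20*sqrt(21) + 16*sqrt(105))/165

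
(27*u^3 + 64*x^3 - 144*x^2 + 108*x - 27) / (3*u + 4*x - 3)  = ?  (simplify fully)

9*u^2 - 12*u*x + 9*u + 16*x^2 - 24*x + 9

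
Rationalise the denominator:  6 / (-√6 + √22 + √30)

(-69*√6 - 3*√30 + 21*√22 + 18*√110)/131

Group as (√22 + √30) - √6; multiply by (√22 + √30) + √6, then rationalise the remaining surd.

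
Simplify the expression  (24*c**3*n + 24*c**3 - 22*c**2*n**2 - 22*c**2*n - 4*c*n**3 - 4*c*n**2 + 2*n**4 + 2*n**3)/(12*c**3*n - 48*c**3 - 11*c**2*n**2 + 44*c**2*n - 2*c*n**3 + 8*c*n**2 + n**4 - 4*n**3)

(2*n + 2)/(n - 4)

Factor: 24*c**3*n + 24*c**3 - 22*c**2*n**2 - 22*c**2*n - 4*c*n**3 - 4*c*n**2 + 2*n**4 + 2*n**3 = 2*(3*c + n)*(-4*c + n)*(n + 1)*(-c + n);  12*c**3*n - 48*c**3 - 11*c**2*n**2 + 44*c**2*n - 2*c*n**3 + 8*c*n**2 + n**4 - 4*n**3 = (n - 4)*(3*c + n)*(-c + n)*(-4*c + n)
Cancel the common factors (-4*c + n), (3*c + n), (-c + n).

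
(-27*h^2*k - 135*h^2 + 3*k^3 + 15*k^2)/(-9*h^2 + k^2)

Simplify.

3*k + 15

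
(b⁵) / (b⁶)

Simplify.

Quotient: (b^-1)

1/b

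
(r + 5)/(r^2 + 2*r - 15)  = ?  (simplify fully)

1/(r - 3)

Factor: r^2 + 2*r - 15 = (r + 5)*(r - 3)
Cancel the common factor (r + 5).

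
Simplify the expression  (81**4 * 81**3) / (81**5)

3**8

81**4 = 3**16; 81**3 = 3**12; 81**5 = 3**20
Combine exponents: 3**8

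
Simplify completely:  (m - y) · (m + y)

Telescope via difference of squares: (m+y)(m-y) = m² - y².

m² - y²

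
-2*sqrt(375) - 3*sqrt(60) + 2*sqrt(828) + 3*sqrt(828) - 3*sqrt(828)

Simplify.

2*sqrt(375) = 10*sqrt(15); 3*sqrt(60) = 6*sqrt(15); 2*sqrt(828) = 12*sqrt(23); 3*sqrt(828) = 18*sqrt(23); 3*sqrt(828) = 18*sqrt(23)

-16*sqrt(15) + 12*sqrt(23)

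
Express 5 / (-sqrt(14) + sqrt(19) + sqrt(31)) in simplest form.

(-18*sqrt(14) + sqrt(31) + 13*sqrt(19) + sqrt(8246))/106

Group as (sqrt(19) + sqrt(31)) - sqrt(14); multiply by (sqrt(19) + sqrt(31)) + sqrt(14), then rationalise the remaining surd.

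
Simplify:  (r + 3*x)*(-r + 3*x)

Product of conjugates: (P+Q)(P-Q) = P**2 - Q**2.

-r**2 + 9*x**2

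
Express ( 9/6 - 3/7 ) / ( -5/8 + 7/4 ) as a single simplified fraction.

20/21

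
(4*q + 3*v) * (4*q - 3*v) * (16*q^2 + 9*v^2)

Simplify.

256*q^4 - 81*v^4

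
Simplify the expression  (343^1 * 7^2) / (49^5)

343^1 = 7^3; 7^2 = 7^2; 49^5 = 7^10
Combine exponents: 7^(-5)

7^(-5)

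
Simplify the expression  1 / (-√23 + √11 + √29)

Group as (√11 + √29) - √23; multiply by (√11 + √29) + √23, then rationalise the remaining surd.

(-17*√23 + 5*√29 + 41*√11 + 2*√7337)/987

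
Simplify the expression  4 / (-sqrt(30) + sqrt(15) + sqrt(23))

(-8*sqrt(30) + 22*sqrt(23) + 38*sqrt(15) + 30*sqrt(46))/329

Group as (sqrt(15) + sqrt(23)) - sqrt(30); multiply by (sqrt(15) + sqrt(23)) + sqrt(30), then rationalise the remaining surd.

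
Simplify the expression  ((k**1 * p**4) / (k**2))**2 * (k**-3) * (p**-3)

Inside the bracket: (k**-1) * p**4
Raise to the power 2: (k**-2) * p**8
Multiply by (k**-3) * (p**-3): add exponents.

p**5/k**5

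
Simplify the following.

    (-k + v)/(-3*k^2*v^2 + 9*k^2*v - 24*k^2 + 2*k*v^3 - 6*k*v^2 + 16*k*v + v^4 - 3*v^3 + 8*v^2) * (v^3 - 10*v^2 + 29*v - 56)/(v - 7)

Factor: -3*k^2*v^2 + 9*k^2*v - 24*k^2 + 2*k*v^3 - 6*k*v^2 + 16*k*v + v^4 - 3*v^3 + 8*v^2 = (v^2 - 3*v + 8)*(-k + v)*(3*k + v);  v^3 - 10*v^2 + 29*v - 56 = (v^2 - 3*v + 8)*(v - 7)
Cancel the common factors (v^2 - 3*v + 8), (v - 7), (-k + v).

1/(3*k + v)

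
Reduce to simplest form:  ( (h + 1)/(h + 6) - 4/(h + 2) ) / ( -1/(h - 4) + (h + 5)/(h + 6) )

(h^3 - 5*h^2 - 18*h + 88)/(h^3 + 2*h^2 - 26*h - 52)

Numerator: (h + 1)/(h + 6) - 4/(h + 2) = (h^2 - h - 22)/(h^2 + 8*h + 12)
Denominator: -1/(h - 4) + (h + 5)/(h + 6) = (h^2 - 26)/(h^2 + 2*h - 24)
Divide: ((h^2 - h - 22)/(h^2 + 8*h + 12)) · ((h^2 + 2*h - 24)/(h^2 - 26)) = (h^3 - 5*h^2 - 18*h + 88)/(h^3 + 2*h^2 - 26*h - 52)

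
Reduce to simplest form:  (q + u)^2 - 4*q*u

(q - u)^2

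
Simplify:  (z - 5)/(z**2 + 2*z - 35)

1/(z + 7)

Factor: z**2 + 2*z - 35 = (z + 7)*(z - 5)
Cancel the common factor (z - 5).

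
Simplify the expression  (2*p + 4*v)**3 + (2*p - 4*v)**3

16*p*(p**2 + 12*v**2)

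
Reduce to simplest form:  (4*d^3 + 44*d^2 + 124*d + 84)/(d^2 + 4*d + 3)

Factor: 4*d^3 + 44*d^2 + 124*d + 84 = 4*(d + 7)*(d + 3)*(d + 1);  d^2 + 4*d + 3 = (d + 1)*(d + 3)
Cancel the common factors (d + 1), (d + 3).

4*d + 28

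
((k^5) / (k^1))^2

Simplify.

Inside the bracket: k^4
Raise to the power 2: k^8

k^8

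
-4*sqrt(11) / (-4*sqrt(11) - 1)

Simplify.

Multiply numerator and denominator by -1 + 4*sqrt(11).
Denominator becomes -175; numerator becomes -176 + 4*sqrt(11).

(-4*sqrt(11) + 176)/175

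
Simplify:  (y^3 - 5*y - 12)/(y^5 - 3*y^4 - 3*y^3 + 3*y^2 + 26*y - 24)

1/(y^2 - 3*y + 2)

Factor: y^3 - 5*y - 12 = (y - 3)*(y^2 + 3*y + 4);  y^5 - 3*y^4 - 3*y^3 + 3*y^2 + 26*y - 24 = (y - 3)*(y - 2)*(y - 1)*(y^2 + 3*y + 4)
Cancel the common factors (y^2 + 3*y + 4), (y - 3).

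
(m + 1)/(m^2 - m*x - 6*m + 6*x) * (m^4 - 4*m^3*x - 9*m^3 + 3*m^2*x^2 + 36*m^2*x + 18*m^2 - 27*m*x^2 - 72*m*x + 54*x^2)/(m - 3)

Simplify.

Factor: m^2 - m*x - 6*m + 6*x = (m - x)*(m - 6);  m^4 - 4*m^3*x - 9*m^3 + 3*m^2*x^2 + 36*m^2*x + 18*m^2 - 27*m*x^2 - 72*m*x + 54*x^2 = (m - 6)*(m - x)*(m - 3)*(m - 3*x)
Cancel the common factors (m - 3), (m - 6), (m - x).

m^2 - 3*m*x + m - 3*x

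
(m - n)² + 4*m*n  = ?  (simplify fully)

After expansion: m² + 2*m*n + n² — a perfect-square trinomial.

(m + n)²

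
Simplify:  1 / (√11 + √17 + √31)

Group as (√11 + √31) + √17; multiply by (√11 + √31) - √17, then rationalise the remaining surd.

(-2*√5797 - 3*√31 + 25*√17 + 37*√11)/739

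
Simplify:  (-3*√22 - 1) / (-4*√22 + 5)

Multiply numerator and denominator by 5 + 4*√22.
Denominator becomes -327; numerator becomes -269 - 19*√22.

(19*√22 + 269)/327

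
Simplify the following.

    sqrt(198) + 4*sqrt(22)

7*sqrt(22)

sqrt(198) = 3*sqrt(22); 4*sqrt(22) = 4*sqrt(22)
Combine: (3 + 4)·sqrt(22) = 7*sqrt(22)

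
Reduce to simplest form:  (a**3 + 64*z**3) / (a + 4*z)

(4*z)**3 + a**3 = (a + 4*z)(a**2 - 4*a*z + 16*z**2).

a**2 - 4*a*z + 16*z**2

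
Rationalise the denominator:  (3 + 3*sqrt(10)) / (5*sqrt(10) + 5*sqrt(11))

(-30 - 3*sqrt(10) + 3*sqrt(11) + 3*sqrt(110))/5

Multiply numerator and denominator by -5*sqrt(11) + 5*sqrt(10).
Denominator becomes -25; numerator becomes -15*sqrt(110) - 15*sqrt(11) + 15*sqrt(10) + 150.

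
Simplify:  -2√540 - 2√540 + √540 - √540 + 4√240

-8*√15

2√540 = 12*√15; 2√540 = 12*√15; √540 = 6*√15; √540 = 6*√15; 4√240 = 16*√15
Combine: (-12 - 12 + 6 - 6 + 16)·√15 = -8*√15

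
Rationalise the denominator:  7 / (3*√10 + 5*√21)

(-21*√10 + 35*√21)/435

Multiply numerator and denominator by -3*√10 + 5*√21.
Denominator becomes 435; numerator becomes -21*√10 + 35*√21.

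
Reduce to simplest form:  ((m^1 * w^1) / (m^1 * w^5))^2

Inside the bracket: (w^-4)
Raise to the power 2: (w^-8)

w^(-8)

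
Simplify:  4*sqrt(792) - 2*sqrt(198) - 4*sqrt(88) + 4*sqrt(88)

18*sqrt(22)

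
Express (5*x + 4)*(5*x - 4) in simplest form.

25*x**2 - 16

Product of conjugates: (P+Q)(P-Q) = P**2 - Q**2.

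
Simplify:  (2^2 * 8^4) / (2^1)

2^2 = 2^2; 8^4 = 2^12; 2^1 = 2^1
Combine exponents: 2^13

2^13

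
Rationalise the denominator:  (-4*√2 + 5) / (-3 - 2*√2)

Multiply numerator and denominator by -3 + 2*√2.
Denominator becomes 1; numerator becomes -31 + 22*√2.

-31 + 22*√2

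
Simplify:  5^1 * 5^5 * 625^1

5^1 = 5^1; 5^5 = 5^5; 625^1 = 5^4
Combine exponents: 5^10

5^10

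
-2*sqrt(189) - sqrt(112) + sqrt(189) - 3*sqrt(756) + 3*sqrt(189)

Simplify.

-12*sqrt(21) - 4*sqrt(7)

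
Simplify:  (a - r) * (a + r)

(a+r)(a-r) = a^2 - r^2.

a^2 - r^2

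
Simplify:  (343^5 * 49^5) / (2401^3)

343^5 = 7^15; 49^5 = 7^10; 2401^3 = 7^12
Combine exponents: 7^13

7^13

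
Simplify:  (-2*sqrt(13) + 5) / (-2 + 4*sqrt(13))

(-47 + 8*sqrt(13))/102

Multiply numerator and denominator by -4*sqrt(13) - 2.
Denominator becomes -204; numerator becomes -16*sqrt(13) + 94.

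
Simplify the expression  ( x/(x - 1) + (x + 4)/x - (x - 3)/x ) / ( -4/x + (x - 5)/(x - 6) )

(x^3 + x^2 - 49*x + 42)/(x^3 - 10*x^2 + 33*x - 24)

Numerator: x/(x - 1) + (x + 4)/x - (x - 3)/x = (x^2 + 7*x - 7)/(x^2 - x)
Denominator: -4/x + (x - 5)/(x - 6) = (x^2 - 9*x + 24)/(x^2 - 6*x)
Divide: ((x^2 + 7*x - 7)/(x^2 - x)) · ((x^2 - 6*x)/(x^2 - 9*x + 24)) = (x^3 + x^2 - 49*x + 42)/(x^3 - 10*x^2 + 33*x - 24)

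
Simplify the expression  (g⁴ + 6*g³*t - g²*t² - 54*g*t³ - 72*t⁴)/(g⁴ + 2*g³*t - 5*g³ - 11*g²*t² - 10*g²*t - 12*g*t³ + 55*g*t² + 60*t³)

Factor: g⁴ + 6*g³*t - g²*t² - 54*g*t³ - 72*t⁴ = (g + 4*t)·(g - 3*t)·(g + 3*t)·(g + 2*t);  g⁴ + 2*g³*t - 5*g³ - 11*g²*t² - 10*g²*t - 12*g*t³ + 55*g*t² + 60*t³ = (g + t)·(g - 5)·(g - 3*t)·(g + 4*t)
Cancel the common factors (g - 3*t), (g + 4*t).

(g² + 5*g*t + 6*t²)/(g² + g*t - 5*g - 5*t)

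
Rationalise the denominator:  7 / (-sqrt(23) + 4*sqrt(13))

Multiply numerator and denominator by sqrt(23) + 4*sqrt(13).
Denominator becomes 185; numerator becomes 7*sqrt(23) + 28*sqrt(13).

(7*sqrt(23) + 28*sqrt(13))/185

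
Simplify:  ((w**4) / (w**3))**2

w**2

Inside the bracket: w**1
Raise to the power 2: w**2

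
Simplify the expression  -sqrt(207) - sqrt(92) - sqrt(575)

sqrt(207) = 3*sqrt(23); sqrt(92) = 2*sqrt(23); sqrt(575) = 5*sqrt(23)
Combine: (-3 - 2 - 5)·sqrt(23) = -10*sqrt(23)

-10*sqrt(23)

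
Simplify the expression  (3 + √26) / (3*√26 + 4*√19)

(-78 - 9*√26 + 12*√19 + 4*√494)/70

Multiply numerator and denominator by -4*√19 + 3*√26.
Denominator becomes -70; numerator becomes -4*√494 - 12*√19 + 9*√26 + 78.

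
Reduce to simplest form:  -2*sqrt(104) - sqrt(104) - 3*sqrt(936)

2*sqrt(104) = 4*sqrt(26); sqrt(104) = 2*sqrt(26); 3*sqrt(936) = 18*sqrt(26)
Combine: (-4 - 2 - 18)·sqrt(26) = -24*sqrt(26)

-24*sqrt(26)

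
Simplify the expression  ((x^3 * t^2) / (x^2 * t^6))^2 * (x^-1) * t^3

Inside the bracket: x^1 * (t^-4)
Raise to the power 2: x^2 * (t^-8)
Multiply by (x^-1) * t^3: add exponents.

x/t^5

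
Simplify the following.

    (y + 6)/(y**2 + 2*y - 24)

1/(y - 4)

Factor: y**2 + 2*y - 24 = (y - 4)*(y + 6)
Cancel the common factor (y + 6).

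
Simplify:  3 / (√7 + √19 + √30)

Group as (√19 + √30) + √7; multiply by (√19 + √30) - √7, then rationalise the remaining surd.

(-√3990 - 2*√30 + 9*√19 + 21*√7)/86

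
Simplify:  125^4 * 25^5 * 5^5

5^27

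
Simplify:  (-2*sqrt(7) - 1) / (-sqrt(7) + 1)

(sqrt(7) + 5)/2

Multiply numerator and denominator by 1 + sqrt(7).
Denominator becomes -6; numerator becomes -15 - 3*sqrt(7).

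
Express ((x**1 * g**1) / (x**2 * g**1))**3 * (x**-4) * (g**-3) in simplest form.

Inside the bracket: (x**-1)
Raise to the power 3: (x**-3)
Multiply by (x**-4) * (g**-3): add exponents.

1/(g**3*x**7)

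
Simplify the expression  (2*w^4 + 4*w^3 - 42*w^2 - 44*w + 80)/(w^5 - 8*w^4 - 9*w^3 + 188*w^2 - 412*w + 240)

Factor: 2*w^4 + 4*w^3 - 42*w^2 - 44*w + 80 = 2*(w + 2)*(w + 5)*(w - 1)*(w - 4);  w^5 - 8*w^4 - 9*w^3 + 188*w^2 - 412*w + 240 = (w - 2)*(w - 1)*(w - 6)*(w + 5)*(w - 4)
Cancel the common factors (w - 4), (w - 1), (w + 5).

(2*w + 4)/(w^2 - 8*w + 12)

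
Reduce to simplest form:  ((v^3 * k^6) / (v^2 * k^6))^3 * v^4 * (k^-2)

Inside the bracket: v^1
Raise to the power 3: v^3
Multiply by v^4 * (k^-2): add exponents.

v^7/k^2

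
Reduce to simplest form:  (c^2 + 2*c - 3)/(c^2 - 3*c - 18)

(c - 1)/(c - 6)

Factor: c^2 + 2*c - 3 = (c - 1)*(c + 3);  c^2 - 3*c - 18 = (c + 3)*(c - 6)
Cancel the common factor (c + 3).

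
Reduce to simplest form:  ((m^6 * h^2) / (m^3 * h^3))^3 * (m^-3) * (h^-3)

m^6/h^6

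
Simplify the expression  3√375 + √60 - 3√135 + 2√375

3√375 = 15*√15; √60 = 2*√15; 3√135 = 9*√15; 2√375 = 10*√15
Combine: (15 + 2 - 9 + 10)·√15 = 18*√15

18*√15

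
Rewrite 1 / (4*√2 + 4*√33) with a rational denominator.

(-√2 + √33)/124

Multiply numerator and denominator by -4*√2 + 4*√33.
Denominator becomes 496; numerator becomes -4*√2 + 4*√33.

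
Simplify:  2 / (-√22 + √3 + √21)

(-√22 + 2*√21 + 20*√3 + 3*√154)/62

Group as (√3 + √21) - √22; multiply by (√3 + √21) + √22, then rationalise the remaining surd.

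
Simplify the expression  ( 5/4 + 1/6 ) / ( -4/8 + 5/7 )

119/18

Numerator: 5/4 + 1/6 = 17/12
Denominator: -4/8 + 5/7 = 3/14
Divide: (17/12) · (14/3) = 119/18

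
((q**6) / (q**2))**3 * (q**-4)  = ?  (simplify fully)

q**8

Inside the bracket: q**4
Raise to the power 3: q**12
Multiply by (q**-4): add exponents.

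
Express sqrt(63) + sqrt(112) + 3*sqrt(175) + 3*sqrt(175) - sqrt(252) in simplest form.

sqrt(63) = 3*sqrt(7); sqrt(112) = 4*sqrt(7); 3*sqrt(175) = 15*sqrt(7); 3*sqrt(175) = 15*sqrt(7); sqrt(252) = 6*sqrt(7)
Combine: (3 + 4 + 15 + 15 - 6)·sqrt(7) = 31*sqrt(7)

31*sqrt(7)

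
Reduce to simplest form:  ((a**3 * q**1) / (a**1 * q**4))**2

a**4/q**6

Inside the bracket: a**2 * (q**-3)
Raise to the power 2: a**4 * (q**-6)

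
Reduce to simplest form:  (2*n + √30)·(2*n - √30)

Difference of squares with P = 2*n, Q = √30.

4*n² - 30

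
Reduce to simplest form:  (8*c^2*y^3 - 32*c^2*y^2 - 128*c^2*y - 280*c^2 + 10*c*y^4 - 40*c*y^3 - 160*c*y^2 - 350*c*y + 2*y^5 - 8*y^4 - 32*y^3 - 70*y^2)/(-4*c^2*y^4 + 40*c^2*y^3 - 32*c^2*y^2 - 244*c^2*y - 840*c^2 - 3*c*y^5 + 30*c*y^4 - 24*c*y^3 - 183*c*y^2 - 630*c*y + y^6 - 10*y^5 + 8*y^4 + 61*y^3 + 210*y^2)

Factor: 8*c^2*y^3 - 32*c^2*y^2 - 128*c^2*y - 280*c^2 + 10*c*y^4 - 40*c*y^3 - 160*c*y^2 - 350*c*y + 2*y^5 - 8*y^4 - 32*y^3 - 70*y^2 = 2*(4*c + y)*(y - 7)*(y^2 + 3*y + 5)*(c + y);  -4*c^2*y^4 + 40*c^2*y^3 - 32*c^2*y^2 - 244*c^2*y - 840*c^2 - 3*c*y^5 + 30*c*y^4 - 24*c*y^3 - 183*c*y^2 - 630*c*y + y^6 - 10*y^5 + 8*y^4 + 61*y^3 + 210*y^2 = (y^2 + 3*y + 5)*(-4*c + y)*(y - 6)*(c + y)*(y - 7)
Cancel the common factors (y^2 + 3*y + 5), (y - 7), (c + y).

(8*c + 2*y)/(-4*c*y + 24*c + y^2 - 6*y)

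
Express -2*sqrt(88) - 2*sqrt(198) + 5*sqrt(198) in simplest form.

5*sqrt(22)

2*sqrt(88) = 4*sqrt(22); 2*sqrt(198) = 6*sqrt(22); 5*sqrt(198) = 15*sqrt(22)
Combine: (-4 - 6 + 15)·sqrt(22) = 5*sqrt(22)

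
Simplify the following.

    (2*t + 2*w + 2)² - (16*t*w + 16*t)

4*(-t + w + 1)²

Expanding gives 4*t² - 8*t*w - 8*t + 4*w² + 8*w + 4, a perfect square.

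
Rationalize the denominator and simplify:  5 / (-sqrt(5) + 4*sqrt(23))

Multiply numerator and denominator by sqrt(5) + 4*sqrt(23).
Denominator becomes 363; numerator becomes 5*sqrt(5) + 20*sqrt(23).

(5*sqrt(5) + 20*sqrt(23))/363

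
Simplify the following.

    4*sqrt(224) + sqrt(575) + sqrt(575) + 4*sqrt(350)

10*sqrt(23) + 36*sqrt(14)

4*sqrt(224) = 16*sqrt(14); sqrt(575) = 5*sqrt(23); sqrt(575) = 5*sqrt(23); 4*sqrt(350) = 20*sqrt(14)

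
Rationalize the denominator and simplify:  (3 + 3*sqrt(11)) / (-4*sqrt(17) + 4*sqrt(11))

Multiply numerator and denominator by 4*sqrt(11) + 4*sqrt(17).
Denominator becomes -96; numerator becomes 12*sqrt(11) + 12*sqrt(17) + 132 + 12*sqrt(187).

(-sqrt(187) - 11 - sqrt(17) - sqrt(11))/8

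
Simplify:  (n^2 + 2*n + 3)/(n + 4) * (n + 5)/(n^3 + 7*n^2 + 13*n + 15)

Factor: n^3 + 7*n^2 + 13*n + 15 = (n + 5)*(n^2 + 2*n + 3)
Cancel the common factors (n^2 + 2*n + 3), (n + 5).

1/(n + 4)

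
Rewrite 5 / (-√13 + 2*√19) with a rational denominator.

(5*√13 + 10*√19)/63

Multiply numerator and denominator by √13 + 2*√19.
Denominator becomes 63; numerator becomes 5*√13 + 10*√19.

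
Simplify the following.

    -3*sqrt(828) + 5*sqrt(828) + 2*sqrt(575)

22*sqrt(23)

3*sqrt(828) = 18*sqrt(23); 5*sqrt(828) = 30*sqrt(23); 2*sqrt(575) = 10*sqrt(23)
Combine: (-18 + 30 + 10)·sqrt(23) = 22*sqrt(23)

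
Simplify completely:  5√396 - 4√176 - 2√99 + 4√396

32*√11

5√396 = 30*√11; 4√176 = 16*√11; 2√99 = 6*√11; 4√396 = 24*√11
Combine: (30 - 16 - 6 + 24)·√11 = 32*√11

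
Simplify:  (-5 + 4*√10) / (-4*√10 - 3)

(-175 + 32*√10)/151

Multiply numerator and denominator by -3 + 4*√10.
Denominator becomes -151; numerator becomes -32*√10 + 175.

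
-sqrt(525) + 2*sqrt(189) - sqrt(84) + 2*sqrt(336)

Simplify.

7*sqrt(21)

sqrt(525) = 5*sqrt(21); 2*sqrt(189) = 6*sqrt(21); sqrt(84) = 2*sqrt(21); 2*sqrt(336) = 8*sqrt(21)
Combine: (-5 + 6 - 2 + 8)·sqrt(21) = 7*sqrt(21)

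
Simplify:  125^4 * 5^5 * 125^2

5^23

125^4 = 5^12; 5^5 = 5^5; 125^2 = 5^6
Combine exponents: 5^23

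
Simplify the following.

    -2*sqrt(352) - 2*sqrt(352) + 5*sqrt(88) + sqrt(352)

-2*sqrt(22)

2*sqrt(352) = 8*sqrt(22); 2*sqrt(352) = 8*sqrt(22); 5*sqrt(88) = 10*sqrt(22); sqrt(352) = 4*sqrt(22)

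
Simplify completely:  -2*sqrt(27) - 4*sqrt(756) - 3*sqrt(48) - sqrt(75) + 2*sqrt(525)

-14*sqrt(21) - 23*sqrt(3)

2*sqrt(27) = 6*sqrt(3); 4*sqrt(756) = 24*sqrt(21); 3*sqrt(48) = 12*sqrt(3); sqrt(75) = 5*sqrt(3); 2*sqrt(525) = 10*sqrt(21)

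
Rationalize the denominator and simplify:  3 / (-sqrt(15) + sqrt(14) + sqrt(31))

(-45*sqrt(15) - 3*sqrt(31) + 48*sqrt(14) + 3*sqrt(6510))/418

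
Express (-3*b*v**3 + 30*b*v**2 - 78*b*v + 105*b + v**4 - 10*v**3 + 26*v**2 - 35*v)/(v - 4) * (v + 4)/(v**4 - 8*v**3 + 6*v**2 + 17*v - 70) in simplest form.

(-3*b*v - 12*b + v**2 + 4*v)/(v**2 - 2*v - 8)

Factor: -3*b*v**3 + 30*b*v**2 - 78*b*v + 105*b + v**4 - 10*v**3 + 26*v**2 - 35*v = (v**2 - 3*v + 5)*(-3*b + v)*(v - 7);  v**4 - 8*v**3 + 6*v**2 + 17*v - 70 = (v - 7)*(v + 2)*(v**2 - 3*v + 5)
Cancel the common factors (v**2 - 3*v + 5), (v - 7).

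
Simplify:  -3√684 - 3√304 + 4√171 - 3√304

-30*√19

3√684 = 18*√19; 3√304 = 12*√19; 4√171 = 12*√19; 3√304 = 12*√19
Combine: (-18 - 12 + 12 - 12)·√19 = -30*√19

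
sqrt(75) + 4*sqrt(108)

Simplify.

sqrt(75) = 5*sqrt(3); 4*sqrt(108) = 24*sqrt(3)
Combine: (5 + 24)·sqrt(3) = 29*sqrt(3)

29*sqrt(3)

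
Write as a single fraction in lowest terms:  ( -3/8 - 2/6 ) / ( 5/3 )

-17/40

Numerator: -3/8 - 2/6 = -17/24
Denominator: 5/3 = 5/3
Divide: (-17/24) · (3/5) = -17/40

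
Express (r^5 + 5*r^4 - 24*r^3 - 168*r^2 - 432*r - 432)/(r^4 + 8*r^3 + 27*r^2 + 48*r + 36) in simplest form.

Factor: r^5 + 5*r^4 - 24*r^3 - 168*r^2 - 432*r - 432 = (r^2 + 3*r + 6)*(r + 6)*(r - 6)*(r + 2);  r^4 + 8*r^3 + 27*r^2 + 48*r + 36 = (r^2 + 3*r + 6)*(r + 3)*(r + 2)
Cancel the common factors (r^2 + 3*r + 6), (r + 2).

(r^2 - 36)/(r + 3)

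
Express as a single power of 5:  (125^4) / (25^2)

5^8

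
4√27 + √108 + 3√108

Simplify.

36*√3

4√27 = 12*√3; √108 = 6*√3; 3√108 = 18*√3
Combine: (12 + 6 + 18)·√3 = 36*√3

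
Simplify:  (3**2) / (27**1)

3**2 = 3**2; 27**1 = 3**3
Combine exponents: 3**(-1)

3**(-1)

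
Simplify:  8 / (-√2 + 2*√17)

Multiply numerator and denominator by √2 + 2*√17.
Denominator becomes 66; numerator becomes 8*√2 + 16*√17.

(4*√2 + 8*√17)/33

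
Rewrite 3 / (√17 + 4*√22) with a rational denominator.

Multiply numerator and denominator by -4*√22 + √17.
Denominator becomes -335; numerator becomes -12*√22 + 3*√17.

(-3*√17 + 12*√22)/335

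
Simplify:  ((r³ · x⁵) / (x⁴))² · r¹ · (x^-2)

r⁷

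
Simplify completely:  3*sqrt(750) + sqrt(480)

3*sqrt(750) = 15*sqrt(30); sqrt(480) = 4*sqrt(30)
Combine: (15 + 4)·sqrt(30) = 19*sqrt(30)

19*sqrt(30)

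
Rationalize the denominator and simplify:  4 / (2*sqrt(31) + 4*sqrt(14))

(-2*sqrt(31) + 4*sqrt(14))/25

Multiply numerator and denominator by -2*sqrt(31) + 4*sqrt(14).
Denominator becomes 100; numerator becomes -8*sqrt(31) + 16*sqrt(14).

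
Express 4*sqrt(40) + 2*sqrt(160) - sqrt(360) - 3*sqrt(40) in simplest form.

4*sqrt(10)

4*sqrt(40) = 8*sqrt(10); 2*sqrt(160) = 8*sqrt(10); sqrt(360) = 6*sqrt(10); 3*sqrt(40) = 6*sqrt(10)
Combine: (8 + 8 - 6 - 6)·sqrt(10) = 4*sqrt(10)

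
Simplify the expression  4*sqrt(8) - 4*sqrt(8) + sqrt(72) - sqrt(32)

2*sqrt(2)

4*sqrt(8) = 8*sqrt(2); 4*sqrt(8) = 8*sqrt(2); sqrt(72) = 6*sqrt(2); sqrt(32) = 4*sqrt(2)
Combine: (8 - 8 + 6 - 4)·sqrt(2) = 2*sqrt(2)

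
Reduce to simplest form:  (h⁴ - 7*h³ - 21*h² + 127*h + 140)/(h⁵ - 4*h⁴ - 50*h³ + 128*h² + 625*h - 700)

(h + 1)/(h² + 4*h - 5)

Factor: h⁴ - 7*h³ - 21*h² + 127*h + 140 = (h + 4)·(h - 5)·(h - 7)·(h + 1);  h⁵ - 4*h⁴ - 50*h³ + 128*h² + 625*h - 700 = (h + 4)·(h - 7)·(h - 1)·(h + 5)·(h - 5)
Cancel the common factors (h - 5), (h + 4), (h - 7).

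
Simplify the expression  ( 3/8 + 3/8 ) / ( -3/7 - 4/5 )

Numerator: 3/8 + 3/8 = 3/4
Denominator: -3/7 - 4/5 = -43/35
Divide: (3/4) · (-35/43) = -105/172

-105/172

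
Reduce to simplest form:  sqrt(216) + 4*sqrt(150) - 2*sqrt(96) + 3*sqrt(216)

36*sqrt(6)

sqrt(216) = 6*sqrt(6); 4*sqrt(150) = 20*sqrt(6); 2*sqrt(96) = 8*sqrt(6); 3*sqrt(216) = 18*sqrt(6)
Combine: (6 + 20 - 8 + 18)·sqrt(6) = 36*sqrt(6)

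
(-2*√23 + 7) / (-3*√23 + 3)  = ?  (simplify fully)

Multiply numerator and denominator by 3 + 3*√23.
Denominator becomes -198; numerator becomes -117 + 15*√23.

(-5*√23 + 39)/66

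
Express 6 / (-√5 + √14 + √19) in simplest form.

(-42*√5 + 15*√14 + 3*√1330)/70

Group as (√14 + √19) - √5; multiply by (√14 + √19) + √5, then rationalise the remaining surd.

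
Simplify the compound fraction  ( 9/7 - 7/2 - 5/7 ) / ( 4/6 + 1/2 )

-123/49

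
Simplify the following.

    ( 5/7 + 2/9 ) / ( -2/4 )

-118/63

Numerator: 5/7 + 2/9 = 59/63
Denominator: -2/4 = -1/2
Divide: (59/63) · (-2) = -118/63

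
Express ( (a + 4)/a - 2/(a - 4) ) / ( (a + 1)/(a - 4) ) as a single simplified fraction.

Numerator: (a + 4)/a - 2/(a - 4) = (a^2 - 2*a - 16)/(a^2 - 4*a)
Denominator: (a + 1)/(a - 4) = (a + 1)/(a - 4)
Divide: ((a^2 - 2*a - 16)/(a^2 - 4*a)) · ((a - 4)/(a + 1)) = (a^2 - 2*a - 16)/(a^2 + a)

(a^2 - 2*a - 16)/(a^2 + a)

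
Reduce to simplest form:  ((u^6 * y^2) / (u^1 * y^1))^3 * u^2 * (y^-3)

u^17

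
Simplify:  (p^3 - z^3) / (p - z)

p^2 + p*z + z^2

Factor as (a-b)(a^2+ab+b^2) with a=p, b=z.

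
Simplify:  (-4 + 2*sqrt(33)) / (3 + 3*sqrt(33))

(-3*sqrt(33) + 35)/48

Multiply numerator and denominator by -3*sqrt(33) + 3.
Denominator becomes -288; numerator becomes -210 + 18*sqrt(33).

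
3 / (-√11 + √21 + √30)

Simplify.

(-60*√11 + 3*√30 + 30*√21 + 9*√770)/460

Group as (√21 + √30) - √11; multiply by (√21 + √30) + √11, then rationalise the remaining surd.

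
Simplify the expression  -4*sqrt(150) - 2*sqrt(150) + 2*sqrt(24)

-26*sqrt(6)

4*sqrt(150) = 20*sqrt(6); 2*sqrt(150) = 10*sqrt(6); 2*sqrt(24) = 4*sqrt(6)
Combine: (-20 - 10 + 4)·sqrt(6) = -26*sqrt(6)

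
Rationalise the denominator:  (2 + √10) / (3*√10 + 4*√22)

(-15 - 3*√10 + 4*√22 + 4*√55)/131

Multiply numerator and denominator by -4*√22 + 3*√10.
Denominator becomes -262; numerator becomes -8*√55 - 8*√22 + 6*√10 + 30.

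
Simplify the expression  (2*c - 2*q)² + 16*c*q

Expand the square and combine the 16*c*q term.

4*(c + q)²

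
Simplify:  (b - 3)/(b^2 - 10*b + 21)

1/(b - 7)

Factor: b^2 - 10*b + 21 = (b - 7)*(b - 3)
Cancel the common factor (b - 3).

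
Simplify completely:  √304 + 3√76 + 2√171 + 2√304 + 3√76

30*√19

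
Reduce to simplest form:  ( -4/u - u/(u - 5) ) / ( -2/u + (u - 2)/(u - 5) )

(-u² - 4*u + 20)/(u² - 4*u + 10)

Numerator: -4/u - u/(u - 5) = (-u² - 4*u + 20)/(u² - 5*u)
Denominator: -2/u + (u - 2)/(u - 5) = (u² - 4*u + 10)/(u² - 5*u)
Divide: ((-u² - 4*u + 20)/(u² - 5*u)) · ((u² - 5*u)/(u² - 4*u + 10)) = (-u² - 4*u + 20)/(u² - 4*u + 10)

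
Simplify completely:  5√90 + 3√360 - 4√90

21*√10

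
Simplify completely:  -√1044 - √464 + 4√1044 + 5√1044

44*√29

√1044 = 6*√29; √464 = 4*√29; 4√1044 = 24*√29; 5√1044 = 30*√29
Combine: (-6 - 4 + 24 + 30)·√29 = 44*√29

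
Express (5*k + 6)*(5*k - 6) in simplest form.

25*k^2 - 36

Product of conjugates: (P+Q)(P-Q) = P^2 - Q^2.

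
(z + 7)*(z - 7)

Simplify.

z**2 - 49

(z)**2 - (7)**2 = z**2 - 49.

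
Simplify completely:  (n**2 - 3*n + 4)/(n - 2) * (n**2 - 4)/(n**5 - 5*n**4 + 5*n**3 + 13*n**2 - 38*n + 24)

Factor: n**2 - 4 = (n + 2)*(n - 2);  n**5 - 5*n**4 + 5*n**3 + 13*n**2 - 38*n + 24 = (n + 2)*(n**2 - 3*n + 4)*(n - 1)*(n - 3)
Cancel the common factors (n**2 - 3*n + 4), (n - 2), (n + 2).

1/(n**2 - 4*n + 3)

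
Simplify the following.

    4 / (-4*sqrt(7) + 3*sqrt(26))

(8*sqrt(7) + 6*sqrt(26))/61

Multiply numerator and denominator by 4*sqrt(7) + 3*sqrt(26).
Denominator becomes 122; numerator becomes 16*sqrt(7) + 12*sqrt(26).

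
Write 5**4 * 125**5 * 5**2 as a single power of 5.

5**21

5**4 = 5**4; 125**5 = 5**15; 5**2 = 5**2
Combine exponents: 5**21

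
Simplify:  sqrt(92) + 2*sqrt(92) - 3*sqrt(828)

sqrt(92) = 2*sqrt(23); 2*sqrt(92) = 4*sqrt(23); 3*sqrt(828) = 18*sqrt(23)
Combine: (2 + 4 - 18)·sqrt(23) = -12*sqrt(23)

-12*sqrt(23)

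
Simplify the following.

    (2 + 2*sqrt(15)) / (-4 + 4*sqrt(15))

(sqrt(15) + 8)/14

Multiply numerator and denominator by -4*sqrt(15) - 4.
Denominator becomes -224; numerator becomes -128 - 16*sqrt(15).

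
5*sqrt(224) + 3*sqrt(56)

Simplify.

5*sqrt(224) = 20*sqrt(14); 3*sqrt(56) = 6*sqrt(14)
Combine: (20 + 6)·sqrt(14) = 26*sqrt(14)

26*sqrt(14)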